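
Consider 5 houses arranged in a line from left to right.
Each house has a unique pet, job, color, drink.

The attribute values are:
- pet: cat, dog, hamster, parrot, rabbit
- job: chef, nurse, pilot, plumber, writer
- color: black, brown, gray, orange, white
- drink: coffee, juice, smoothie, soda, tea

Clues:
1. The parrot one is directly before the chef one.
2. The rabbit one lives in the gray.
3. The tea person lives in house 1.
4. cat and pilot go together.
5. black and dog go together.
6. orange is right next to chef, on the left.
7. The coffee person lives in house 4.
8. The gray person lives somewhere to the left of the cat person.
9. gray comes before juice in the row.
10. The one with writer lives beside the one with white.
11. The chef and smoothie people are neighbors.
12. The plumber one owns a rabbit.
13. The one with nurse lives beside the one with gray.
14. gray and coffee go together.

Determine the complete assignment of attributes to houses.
Solution:

House | Pet | Job | Color | Drink
---------------------------------
  1   | parrot | writer | orange | tea
  2   | hamster | chef | white | soda
  3   | dog | nurse | black | smoothie
  4   | rabbit | plumber | gray | coffee
  5   | cat | pilot | brown | juice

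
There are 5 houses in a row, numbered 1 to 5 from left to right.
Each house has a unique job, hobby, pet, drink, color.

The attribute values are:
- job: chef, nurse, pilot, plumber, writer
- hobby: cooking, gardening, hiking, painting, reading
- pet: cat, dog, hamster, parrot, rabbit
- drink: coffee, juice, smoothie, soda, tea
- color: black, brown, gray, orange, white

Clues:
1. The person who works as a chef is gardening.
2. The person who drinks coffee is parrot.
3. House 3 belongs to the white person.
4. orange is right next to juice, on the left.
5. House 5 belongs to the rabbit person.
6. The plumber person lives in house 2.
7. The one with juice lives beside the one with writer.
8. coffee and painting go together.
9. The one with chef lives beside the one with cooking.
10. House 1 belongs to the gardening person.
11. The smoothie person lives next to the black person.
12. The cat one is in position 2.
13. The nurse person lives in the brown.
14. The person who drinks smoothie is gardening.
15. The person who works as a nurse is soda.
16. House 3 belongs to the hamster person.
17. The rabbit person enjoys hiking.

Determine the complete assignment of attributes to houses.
Solution:

House | Job | Hobby | Pet | Drink | Color
-----------------------------------------
  1   | chef | gardening | dog | smoothie | orange
  2   | plumber | cooking | cat | juice | black
  3   | writer | reading | hamster | tea | white
  4   | pilot | painting | parrot | coffee | gray
  5   | nurse | hiking | rabbit | soda | brown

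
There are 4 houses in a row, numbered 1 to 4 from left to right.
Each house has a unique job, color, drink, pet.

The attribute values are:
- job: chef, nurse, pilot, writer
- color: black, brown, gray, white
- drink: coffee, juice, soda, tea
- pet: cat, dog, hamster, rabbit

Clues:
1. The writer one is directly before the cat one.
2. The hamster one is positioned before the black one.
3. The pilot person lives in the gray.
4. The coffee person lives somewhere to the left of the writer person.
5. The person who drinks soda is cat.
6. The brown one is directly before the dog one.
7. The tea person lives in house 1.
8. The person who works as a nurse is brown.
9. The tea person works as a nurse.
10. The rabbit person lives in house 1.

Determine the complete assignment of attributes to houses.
Solution:

House | Job | Color | Drink | Pet
---------------------------------
  1   | nurse | brown | tea | rabbit
  2   | pilot | gray | coffee | dog
  3   | writer | white | juice | hamster
  4   | chef | black | soda | cat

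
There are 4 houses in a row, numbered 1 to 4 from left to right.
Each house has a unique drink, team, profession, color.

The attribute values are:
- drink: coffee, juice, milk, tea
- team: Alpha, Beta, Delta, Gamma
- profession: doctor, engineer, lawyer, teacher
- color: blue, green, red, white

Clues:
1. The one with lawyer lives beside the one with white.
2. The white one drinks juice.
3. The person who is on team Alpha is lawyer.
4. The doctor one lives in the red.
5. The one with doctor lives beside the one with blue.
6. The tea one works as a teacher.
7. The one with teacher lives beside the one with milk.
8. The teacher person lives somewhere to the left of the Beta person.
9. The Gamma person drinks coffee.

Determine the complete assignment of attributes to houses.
Solution:

House | Drink | Team | Profession | Color
-----------------------------------------
  1   | coffee | Gamma | doctor | red
  2   | tea | Delta | teacher | blue
  3   | milk | Alpha | lawyer | green
  4   | juice | Beta | engineer | white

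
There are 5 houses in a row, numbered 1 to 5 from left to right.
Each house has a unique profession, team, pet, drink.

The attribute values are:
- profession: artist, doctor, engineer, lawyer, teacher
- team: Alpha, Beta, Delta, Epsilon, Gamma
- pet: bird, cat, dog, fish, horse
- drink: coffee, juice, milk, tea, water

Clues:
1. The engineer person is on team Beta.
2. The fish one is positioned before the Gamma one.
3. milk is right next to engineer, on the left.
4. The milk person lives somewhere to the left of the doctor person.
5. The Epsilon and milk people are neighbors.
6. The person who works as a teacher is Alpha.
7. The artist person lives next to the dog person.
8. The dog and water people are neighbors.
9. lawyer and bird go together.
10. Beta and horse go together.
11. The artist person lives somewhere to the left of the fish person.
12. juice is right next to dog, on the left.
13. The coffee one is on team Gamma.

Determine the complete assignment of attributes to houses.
Solution:

House | Profession | Team | Pet | Drink
---------------------------------------
  1   | artist | Epsilon | cat | juice
  2   | teacher | Alpha | dog | milk
  3   | engineer | Beta | horse | water
  4   | doctor | Delta | fish | tea
  5   | lawyer | Gamma | bird | coffee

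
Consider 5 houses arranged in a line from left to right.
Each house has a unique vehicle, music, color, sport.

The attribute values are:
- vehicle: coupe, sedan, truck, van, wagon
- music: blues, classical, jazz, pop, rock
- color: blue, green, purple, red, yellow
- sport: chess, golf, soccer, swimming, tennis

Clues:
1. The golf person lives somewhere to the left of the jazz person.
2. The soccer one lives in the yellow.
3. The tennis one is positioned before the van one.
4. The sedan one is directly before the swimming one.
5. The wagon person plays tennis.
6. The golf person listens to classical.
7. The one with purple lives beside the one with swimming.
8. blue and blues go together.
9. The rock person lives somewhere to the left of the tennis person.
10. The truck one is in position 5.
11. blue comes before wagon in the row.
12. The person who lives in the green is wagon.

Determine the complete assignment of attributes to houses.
Solution:

House | Vehicle | Music | Color | Sport
---------------------------------------
  1   | sedan | rock | purple | chess
  2   | coupe | blues | blue | swimming
  3   | wagon | pop | green | tennis
  4   | van | classical | red | golf
  5   | truck | jazz | yellow | soccer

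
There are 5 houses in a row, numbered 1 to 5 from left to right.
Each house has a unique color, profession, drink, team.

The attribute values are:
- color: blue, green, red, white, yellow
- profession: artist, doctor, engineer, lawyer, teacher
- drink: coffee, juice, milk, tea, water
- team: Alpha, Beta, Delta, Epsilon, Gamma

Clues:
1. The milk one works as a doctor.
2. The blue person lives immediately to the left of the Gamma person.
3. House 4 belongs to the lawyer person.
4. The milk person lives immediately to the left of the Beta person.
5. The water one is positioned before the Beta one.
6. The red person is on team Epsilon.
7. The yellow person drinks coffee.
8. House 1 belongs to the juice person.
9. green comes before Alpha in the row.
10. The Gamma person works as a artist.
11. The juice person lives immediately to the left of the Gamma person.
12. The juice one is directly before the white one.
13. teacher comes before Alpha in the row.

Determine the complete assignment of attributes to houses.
Solution:

House | Color | Profession | Drink | Team
-----------------------------------------
  1   | blue | teacher | juice | Delta
  2   | white | artist | water | Gamma
  3   | red | doctor | milk | Epsilon
  4   | green | lawyer | tea | Beta
  5   | yellow | engineer | coffee | Alpha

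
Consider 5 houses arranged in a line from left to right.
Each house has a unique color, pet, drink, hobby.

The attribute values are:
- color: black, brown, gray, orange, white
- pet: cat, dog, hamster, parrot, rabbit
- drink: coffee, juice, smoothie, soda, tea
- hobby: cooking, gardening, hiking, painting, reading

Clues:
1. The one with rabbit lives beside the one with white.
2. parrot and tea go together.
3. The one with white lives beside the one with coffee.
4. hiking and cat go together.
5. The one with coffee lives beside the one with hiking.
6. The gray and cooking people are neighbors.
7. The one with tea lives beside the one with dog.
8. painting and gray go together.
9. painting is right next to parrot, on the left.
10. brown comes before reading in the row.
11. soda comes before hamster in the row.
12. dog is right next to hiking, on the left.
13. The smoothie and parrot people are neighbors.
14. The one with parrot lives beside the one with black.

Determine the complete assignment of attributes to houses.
Solution:

House | Color | Pet | Drink | Hobby
-----------------------------------
  1   | gray | rabbit | smoothie | painting
  2   | white | parrot | tea | cooking
  3   | black | dog | coffee | gardening
  4   | brown | cat | soda | hiking
  5   | orange | hamster | juice | reading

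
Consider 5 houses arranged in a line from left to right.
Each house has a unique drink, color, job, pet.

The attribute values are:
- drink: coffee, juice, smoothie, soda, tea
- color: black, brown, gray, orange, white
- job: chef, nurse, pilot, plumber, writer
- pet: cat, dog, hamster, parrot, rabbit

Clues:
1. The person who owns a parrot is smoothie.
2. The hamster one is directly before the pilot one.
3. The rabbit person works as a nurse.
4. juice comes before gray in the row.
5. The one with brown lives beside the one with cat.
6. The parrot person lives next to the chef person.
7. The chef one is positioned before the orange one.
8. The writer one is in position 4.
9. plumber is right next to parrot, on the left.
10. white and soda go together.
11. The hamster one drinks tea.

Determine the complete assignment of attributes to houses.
Solution:

House | Drink | Color | Job | Pet
---------------------------------
  1   | tea | black | plumber | hamster
  2   | smoothie | brown | pilot | parrot
  3   | soda | white | chef | cat
  4   | juice | orange | writer | dog
  5   | coffee | gray | nurse | rabbit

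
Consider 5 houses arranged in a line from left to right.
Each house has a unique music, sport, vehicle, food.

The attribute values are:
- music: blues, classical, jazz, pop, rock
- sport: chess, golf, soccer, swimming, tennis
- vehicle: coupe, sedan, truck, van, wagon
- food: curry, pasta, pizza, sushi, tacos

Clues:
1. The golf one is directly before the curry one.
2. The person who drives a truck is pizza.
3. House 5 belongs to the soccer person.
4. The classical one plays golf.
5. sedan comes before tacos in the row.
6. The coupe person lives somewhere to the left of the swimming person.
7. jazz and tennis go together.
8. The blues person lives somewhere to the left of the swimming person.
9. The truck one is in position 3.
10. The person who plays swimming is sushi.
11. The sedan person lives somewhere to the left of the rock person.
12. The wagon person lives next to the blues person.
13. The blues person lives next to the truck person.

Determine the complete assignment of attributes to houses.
Solution:

House | Music | Sport | Vehicle | Food
--------------------------------------
  1   | classical | golf | wagon | pasta
  2   | blues | chess | coupe | curry
  3   | jazz | tennis | truck | pizza
  4   | pop | swimming | sedan | sushi
  5   | rock | soccer | van | tacos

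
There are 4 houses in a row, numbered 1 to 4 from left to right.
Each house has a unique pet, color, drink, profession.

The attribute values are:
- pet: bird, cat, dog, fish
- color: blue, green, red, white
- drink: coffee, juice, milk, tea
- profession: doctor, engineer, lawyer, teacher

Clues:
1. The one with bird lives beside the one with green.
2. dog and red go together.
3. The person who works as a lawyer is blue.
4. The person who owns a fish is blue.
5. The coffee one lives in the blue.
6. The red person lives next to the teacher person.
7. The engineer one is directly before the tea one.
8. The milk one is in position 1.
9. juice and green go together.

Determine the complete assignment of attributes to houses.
Solution:

House | Pet | Color | Drink | Profession
----------------------------------------
  1   | dog | red | milk | engineer
  2   | bird | white | tea | teacher
  3   | cat | green | juice | doctor
  4   | fish | blue | coffee | lawyer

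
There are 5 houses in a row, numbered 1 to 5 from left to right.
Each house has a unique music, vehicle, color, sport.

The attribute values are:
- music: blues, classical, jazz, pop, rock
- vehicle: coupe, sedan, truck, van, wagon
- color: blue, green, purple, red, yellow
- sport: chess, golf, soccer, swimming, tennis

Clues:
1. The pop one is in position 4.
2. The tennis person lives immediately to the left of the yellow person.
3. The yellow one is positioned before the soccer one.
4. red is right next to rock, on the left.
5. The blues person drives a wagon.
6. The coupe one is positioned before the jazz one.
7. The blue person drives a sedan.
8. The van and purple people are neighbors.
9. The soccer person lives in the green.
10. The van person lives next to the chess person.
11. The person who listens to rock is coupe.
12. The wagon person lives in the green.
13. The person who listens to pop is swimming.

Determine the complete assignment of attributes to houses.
Solution:

House | Music | Vehicle | Color | Sport
---------------------------------------
  1   | classical | van | red | golf
  2   | rock | coupe | purple | chess
  3   | jazz | sedan | blue | tennis
  4   | pop | truck | yellow | swimming
  5   | blues | wagon | green | soccer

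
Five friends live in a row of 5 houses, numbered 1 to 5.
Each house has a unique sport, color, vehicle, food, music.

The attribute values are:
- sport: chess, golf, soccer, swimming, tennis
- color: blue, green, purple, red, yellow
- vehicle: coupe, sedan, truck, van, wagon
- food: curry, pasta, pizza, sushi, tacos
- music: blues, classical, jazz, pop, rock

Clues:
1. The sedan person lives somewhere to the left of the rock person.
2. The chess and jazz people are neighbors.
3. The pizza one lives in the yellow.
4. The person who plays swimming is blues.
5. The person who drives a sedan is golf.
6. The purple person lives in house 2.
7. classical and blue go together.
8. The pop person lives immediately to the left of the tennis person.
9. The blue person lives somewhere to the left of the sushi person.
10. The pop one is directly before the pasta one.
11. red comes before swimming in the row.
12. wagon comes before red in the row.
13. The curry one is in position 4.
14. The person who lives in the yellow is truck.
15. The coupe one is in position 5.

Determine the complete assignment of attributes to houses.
Solution:

House | Sport | Color | Vehicle | Food | Music
----------------------------------------------
  1   | chess | yellow | truck | pizza | pop
  2   | tennis | purple | wagon | pasta | jazz
  3   | golf | blue | sedan | tacos | classical
  4   | soccer | red | van | curry | rock
  5   | swimming | green | coupe | sushi | blues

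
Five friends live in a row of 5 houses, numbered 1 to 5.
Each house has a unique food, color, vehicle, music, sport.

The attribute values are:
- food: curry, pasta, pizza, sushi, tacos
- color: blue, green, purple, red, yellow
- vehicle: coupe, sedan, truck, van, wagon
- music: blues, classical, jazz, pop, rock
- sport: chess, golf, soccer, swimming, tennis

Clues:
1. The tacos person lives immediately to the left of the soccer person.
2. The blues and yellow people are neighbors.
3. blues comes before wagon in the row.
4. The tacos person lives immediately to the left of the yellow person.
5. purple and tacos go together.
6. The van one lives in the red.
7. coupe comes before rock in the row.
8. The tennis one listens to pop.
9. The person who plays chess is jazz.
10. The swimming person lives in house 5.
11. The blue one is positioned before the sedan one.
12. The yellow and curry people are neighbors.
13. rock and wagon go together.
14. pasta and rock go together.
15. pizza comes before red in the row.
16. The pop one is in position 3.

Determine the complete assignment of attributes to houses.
Solution:

House | Food | Color | Vehicle | Music | Sport
----------------------------------------------
  1   | tacos | purple | coupe | blues | golf
  2   | pasta | yellow | wagon | rock | soccer
  3   | curry | blue | truck | pop | tennis
  4   | pizza | green | sedan | jazz | chess
  5   | sushi | red | van | classical | swimming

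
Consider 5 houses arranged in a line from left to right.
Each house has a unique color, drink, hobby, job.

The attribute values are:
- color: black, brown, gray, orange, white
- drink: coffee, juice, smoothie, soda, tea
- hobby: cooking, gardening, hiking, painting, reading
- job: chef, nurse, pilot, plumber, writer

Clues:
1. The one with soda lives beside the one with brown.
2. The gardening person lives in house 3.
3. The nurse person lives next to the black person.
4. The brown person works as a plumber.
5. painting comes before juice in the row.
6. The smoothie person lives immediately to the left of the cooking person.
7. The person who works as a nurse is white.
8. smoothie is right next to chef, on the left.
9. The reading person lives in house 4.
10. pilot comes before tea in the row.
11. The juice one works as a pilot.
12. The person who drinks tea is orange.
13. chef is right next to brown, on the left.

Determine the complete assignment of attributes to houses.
Solution:

House | Color | Drink | Hobby | Job
-----------------------------------
  1   | white | smoothie | painting | nurse
  2   | black | soda | cooking | chef
  3   | brown | coffee | gardening | plumber
  4   | gray | juice | reading | pilot
  5   | orange | tea | hiking | writer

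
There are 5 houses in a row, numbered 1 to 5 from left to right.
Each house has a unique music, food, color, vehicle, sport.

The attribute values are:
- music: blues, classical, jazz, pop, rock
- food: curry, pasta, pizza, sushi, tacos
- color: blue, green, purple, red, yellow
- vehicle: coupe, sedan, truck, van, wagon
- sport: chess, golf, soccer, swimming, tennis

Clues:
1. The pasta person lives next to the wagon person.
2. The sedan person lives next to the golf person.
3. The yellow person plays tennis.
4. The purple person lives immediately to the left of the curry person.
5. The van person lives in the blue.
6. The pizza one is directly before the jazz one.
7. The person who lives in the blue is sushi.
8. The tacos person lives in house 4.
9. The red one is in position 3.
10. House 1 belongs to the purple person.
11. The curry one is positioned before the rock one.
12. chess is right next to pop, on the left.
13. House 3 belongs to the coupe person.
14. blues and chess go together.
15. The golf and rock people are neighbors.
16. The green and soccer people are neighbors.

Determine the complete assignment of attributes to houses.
Solution:

House | Music | Food | Color | Vehicle | Sport
----------------------------------------------
  1   | blues | pasta | purple | sedan | chess
  2   | pop | curry | green | wagon | golf
  3   | rock | pizza | red | coupe | soccer
  4   | jazz | tacos | yellow | truck | tennis
  5   | classical | sushi | blue | van | swimming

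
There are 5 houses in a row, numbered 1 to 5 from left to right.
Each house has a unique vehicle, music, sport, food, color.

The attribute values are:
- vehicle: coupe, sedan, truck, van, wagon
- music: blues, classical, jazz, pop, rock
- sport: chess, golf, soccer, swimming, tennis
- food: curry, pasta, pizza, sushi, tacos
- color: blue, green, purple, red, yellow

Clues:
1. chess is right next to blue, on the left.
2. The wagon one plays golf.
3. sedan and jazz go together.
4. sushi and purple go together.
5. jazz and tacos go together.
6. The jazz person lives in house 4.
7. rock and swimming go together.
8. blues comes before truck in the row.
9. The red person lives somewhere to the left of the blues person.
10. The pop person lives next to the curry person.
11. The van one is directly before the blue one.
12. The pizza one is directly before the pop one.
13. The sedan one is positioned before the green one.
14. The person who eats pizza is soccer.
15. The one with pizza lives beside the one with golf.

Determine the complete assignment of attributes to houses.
Solution:

House | Vehicle | Music | Sport | Food | Color
----------------------------------------------
  1   | coupe | classical | soccer | pizza | red
  2   | wagon | pop | golf | sushi | purple
  3   | van | blues | chess | curry | yellow
  4   | sedan | jazz | tennis | tacos | blue
  5   | truck | rock | swimming | pasta | green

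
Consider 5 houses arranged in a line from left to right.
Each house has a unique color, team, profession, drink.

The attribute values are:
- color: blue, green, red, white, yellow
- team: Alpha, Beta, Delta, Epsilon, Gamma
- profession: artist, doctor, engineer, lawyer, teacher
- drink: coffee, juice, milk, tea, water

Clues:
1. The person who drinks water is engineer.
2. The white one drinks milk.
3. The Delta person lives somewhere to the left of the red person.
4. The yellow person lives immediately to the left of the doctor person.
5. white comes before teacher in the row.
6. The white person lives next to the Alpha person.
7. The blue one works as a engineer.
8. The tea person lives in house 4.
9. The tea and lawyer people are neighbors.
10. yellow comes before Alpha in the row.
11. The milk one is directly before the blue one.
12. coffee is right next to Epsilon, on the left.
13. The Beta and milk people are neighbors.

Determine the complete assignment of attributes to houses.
Solution:

House | Color | Team | Profession | Drink
-----------------------------------------
  1   | yellow | Beta | artist | coffee
  2   | white | Epsilon | doctor | milk
  3   | blue | Alpha | engineer | water
  4   | green | Delta | teacher | tea
  5   | red | Gamma | lawyer | juice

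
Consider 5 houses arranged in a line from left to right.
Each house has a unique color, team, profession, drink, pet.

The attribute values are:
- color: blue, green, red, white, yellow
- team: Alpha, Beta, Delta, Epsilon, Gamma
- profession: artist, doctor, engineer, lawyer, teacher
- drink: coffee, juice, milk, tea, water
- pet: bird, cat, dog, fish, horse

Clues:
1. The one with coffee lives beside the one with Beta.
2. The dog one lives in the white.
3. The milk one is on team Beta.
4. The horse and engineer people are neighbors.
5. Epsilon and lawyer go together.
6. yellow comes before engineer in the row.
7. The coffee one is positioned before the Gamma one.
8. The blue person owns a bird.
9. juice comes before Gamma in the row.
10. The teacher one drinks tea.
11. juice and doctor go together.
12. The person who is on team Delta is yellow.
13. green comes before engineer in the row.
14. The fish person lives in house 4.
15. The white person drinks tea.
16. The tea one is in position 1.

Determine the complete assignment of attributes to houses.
Solution:

House | Color | Team | Profession | Drink | Pet
-----------------------------------------------
  1   | white | Alpha | teacher | tea | dog
  2   | yellow | Delta | doctor | juice | cat
  3   | green | Epsilon | lawyer | coffee | horse
  4   | red | Beta | engineer | milk | fish
  5   | blue | Gamma | artist | water | bird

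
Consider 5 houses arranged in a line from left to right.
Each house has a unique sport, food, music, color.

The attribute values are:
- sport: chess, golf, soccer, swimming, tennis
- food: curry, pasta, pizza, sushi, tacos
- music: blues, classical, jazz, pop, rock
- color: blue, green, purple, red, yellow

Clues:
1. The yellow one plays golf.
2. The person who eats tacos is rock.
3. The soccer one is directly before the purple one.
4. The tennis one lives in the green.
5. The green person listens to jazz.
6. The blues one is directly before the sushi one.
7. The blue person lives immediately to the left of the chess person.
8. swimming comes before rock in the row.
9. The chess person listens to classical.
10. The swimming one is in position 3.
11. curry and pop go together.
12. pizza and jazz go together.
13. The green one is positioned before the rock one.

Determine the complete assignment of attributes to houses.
Solution:

House | Sport | Food | Music | Color
------------------------------------
  1   | soccer | pasta | blues | blue
  2   | chess | sushi | classical | purple
  3   | swimming | curry | pop | red
  4   | tennis | pizza | jazz | green
  5   | golf | tacos | rock | yellow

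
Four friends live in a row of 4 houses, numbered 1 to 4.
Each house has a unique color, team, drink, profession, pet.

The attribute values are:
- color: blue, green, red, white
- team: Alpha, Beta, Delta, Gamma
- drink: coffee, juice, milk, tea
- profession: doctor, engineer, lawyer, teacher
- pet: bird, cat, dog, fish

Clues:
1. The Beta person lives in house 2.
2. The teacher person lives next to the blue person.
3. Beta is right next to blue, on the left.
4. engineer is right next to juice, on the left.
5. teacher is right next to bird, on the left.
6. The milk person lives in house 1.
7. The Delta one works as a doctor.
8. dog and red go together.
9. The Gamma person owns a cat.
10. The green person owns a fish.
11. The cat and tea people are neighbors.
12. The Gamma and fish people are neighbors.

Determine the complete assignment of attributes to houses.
Solution:

House | Color | Team | Drink | Profession | Pet
-----------------------------------------------
  1   | white | Gamma | milk | lawyer | cat
  2   | green | Beta | tea | teacher | fish
  3   | blue | Alpha | coffee | engineer | bird
  4   | red | Delta | juice | doctor | dog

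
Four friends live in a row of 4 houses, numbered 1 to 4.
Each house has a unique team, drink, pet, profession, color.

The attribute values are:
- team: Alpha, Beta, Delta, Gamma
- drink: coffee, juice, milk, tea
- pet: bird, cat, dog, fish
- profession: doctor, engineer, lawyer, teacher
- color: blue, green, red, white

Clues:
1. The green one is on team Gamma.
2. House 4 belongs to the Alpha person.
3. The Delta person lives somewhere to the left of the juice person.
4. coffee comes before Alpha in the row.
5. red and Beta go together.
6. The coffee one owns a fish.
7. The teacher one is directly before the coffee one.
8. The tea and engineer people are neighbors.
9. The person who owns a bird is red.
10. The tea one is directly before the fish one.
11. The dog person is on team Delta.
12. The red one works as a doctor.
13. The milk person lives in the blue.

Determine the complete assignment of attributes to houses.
Solution:

House | Team | Drink | Pet | Profession | Color
-----------------------------------------------
  1   | Delta | tea | dog | teacher | white
  2   | Gamma | coffee | fish | engineer | green
  3   | Beta | juice | bird | doctor | red
  4   | Alpha | milk | cat | lawyer | blue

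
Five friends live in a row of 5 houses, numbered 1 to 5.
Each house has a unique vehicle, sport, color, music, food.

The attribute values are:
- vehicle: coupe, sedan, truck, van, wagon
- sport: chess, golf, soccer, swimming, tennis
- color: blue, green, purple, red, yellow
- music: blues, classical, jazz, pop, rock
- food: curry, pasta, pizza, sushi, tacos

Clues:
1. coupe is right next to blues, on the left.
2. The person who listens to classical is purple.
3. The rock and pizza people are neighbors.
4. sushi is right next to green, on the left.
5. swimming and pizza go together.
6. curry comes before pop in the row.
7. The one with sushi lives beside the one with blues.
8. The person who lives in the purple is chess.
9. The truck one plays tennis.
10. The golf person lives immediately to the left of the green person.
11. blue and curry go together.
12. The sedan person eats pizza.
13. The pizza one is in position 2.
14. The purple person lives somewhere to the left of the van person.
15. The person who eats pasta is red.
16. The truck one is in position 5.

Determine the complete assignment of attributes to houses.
Solution:

House | Vehicle | Sport | Color | Music | Food
----------------------------------------------
  1   | coupe | golf | yellow | rock | sushi
  2   | sedan | swimming | green | blues | pizza
  3   | wagon | chess | purple | classical | tacos
  4   | van | soccer | blue | jazz | curry
  5   | truck | tennis | red | pop | pasta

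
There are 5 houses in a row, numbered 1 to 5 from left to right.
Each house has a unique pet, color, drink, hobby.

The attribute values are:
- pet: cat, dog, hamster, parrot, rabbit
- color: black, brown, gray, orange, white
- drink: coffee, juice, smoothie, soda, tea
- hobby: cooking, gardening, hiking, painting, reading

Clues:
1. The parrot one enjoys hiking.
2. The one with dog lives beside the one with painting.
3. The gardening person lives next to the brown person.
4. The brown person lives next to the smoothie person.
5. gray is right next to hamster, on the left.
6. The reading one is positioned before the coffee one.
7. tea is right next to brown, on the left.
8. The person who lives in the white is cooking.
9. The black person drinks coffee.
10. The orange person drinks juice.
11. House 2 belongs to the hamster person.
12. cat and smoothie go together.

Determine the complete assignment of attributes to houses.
Solution:

House | Pet | Color | Drink | Hobby
-----------------------------------
  1   | dog | gray | tea | gardening
  2   | hamster | brown | soda | painting
  3   | cat | white | smoothie | cooking
  4   | rabbit | orange | juice | reading
  5   | parrot | black | coffee | hiking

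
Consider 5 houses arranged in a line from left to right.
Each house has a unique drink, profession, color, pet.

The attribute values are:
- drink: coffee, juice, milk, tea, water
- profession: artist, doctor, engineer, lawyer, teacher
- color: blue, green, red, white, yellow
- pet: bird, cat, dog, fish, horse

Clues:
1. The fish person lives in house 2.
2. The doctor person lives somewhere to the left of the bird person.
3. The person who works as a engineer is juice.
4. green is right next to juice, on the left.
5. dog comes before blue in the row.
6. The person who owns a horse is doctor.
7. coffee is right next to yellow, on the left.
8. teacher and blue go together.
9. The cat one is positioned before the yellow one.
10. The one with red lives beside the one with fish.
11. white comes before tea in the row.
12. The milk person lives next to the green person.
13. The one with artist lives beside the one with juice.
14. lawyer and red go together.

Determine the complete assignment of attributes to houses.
Solution:

House | Drink | Profession | Color | Pet
----------------------------------------
  1   | milk | lawyer | red | cat
  2   | coffee | artist | green | fish
  3   | juice | engineer | yellow | dog
  4   | water | doctor | white | horse
  5   | tea | teacher | blue | bird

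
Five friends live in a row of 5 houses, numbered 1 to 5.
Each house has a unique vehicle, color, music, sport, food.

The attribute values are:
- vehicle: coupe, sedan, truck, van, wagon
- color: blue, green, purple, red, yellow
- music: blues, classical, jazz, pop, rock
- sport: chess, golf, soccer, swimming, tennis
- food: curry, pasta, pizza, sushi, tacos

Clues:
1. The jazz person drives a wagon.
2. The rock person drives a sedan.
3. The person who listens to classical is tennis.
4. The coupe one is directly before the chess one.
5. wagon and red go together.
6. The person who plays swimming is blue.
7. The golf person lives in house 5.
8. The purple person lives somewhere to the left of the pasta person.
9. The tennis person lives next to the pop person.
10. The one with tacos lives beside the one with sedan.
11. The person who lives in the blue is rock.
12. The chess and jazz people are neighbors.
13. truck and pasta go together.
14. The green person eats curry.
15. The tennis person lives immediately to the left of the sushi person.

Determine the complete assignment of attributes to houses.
Solution:

House | Vehicle | Color | Music | Sport | Food
----------------------------------------------
  1   | coupe | green | classical | tennis | curry
  2   | van | purple | pop | chess | sushi
  3   | wagon | red | jazz | soccer | tacos
  4   | sedan | blue | rock | swimming | pizza
  5   | truck | yellow | blues | golf | pasta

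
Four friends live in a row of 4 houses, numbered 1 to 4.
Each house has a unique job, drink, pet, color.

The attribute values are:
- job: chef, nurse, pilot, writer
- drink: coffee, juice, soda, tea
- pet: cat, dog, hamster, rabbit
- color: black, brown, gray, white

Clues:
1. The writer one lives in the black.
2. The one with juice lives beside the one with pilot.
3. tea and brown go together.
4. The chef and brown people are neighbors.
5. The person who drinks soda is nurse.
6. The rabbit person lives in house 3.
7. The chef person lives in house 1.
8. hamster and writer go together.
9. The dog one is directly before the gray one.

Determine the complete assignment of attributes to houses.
Solution:

House | Job | Drink | Pet | Color
---------------------------------
  1   | chef | juice | cat | white
  2   | pilot | tea | dog | brown
  3   | nurse | soda | rabbit | gray
  4   | writer | coffee | hamster | black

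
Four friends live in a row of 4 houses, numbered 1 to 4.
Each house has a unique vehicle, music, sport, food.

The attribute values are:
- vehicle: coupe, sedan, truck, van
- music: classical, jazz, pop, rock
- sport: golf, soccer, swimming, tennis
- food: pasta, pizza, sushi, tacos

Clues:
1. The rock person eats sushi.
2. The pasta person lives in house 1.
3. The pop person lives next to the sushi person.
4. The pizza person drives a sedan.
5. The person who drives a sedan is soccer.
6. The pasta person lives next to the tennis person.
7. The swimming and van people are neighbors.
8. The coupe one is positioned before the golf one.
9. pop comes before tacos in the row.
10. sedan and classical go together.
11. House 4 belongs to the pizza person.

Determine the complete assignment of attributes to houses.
Solution:

House | Vehicle | Music | Sport | Food
--------------------------------------
  1   | coupe | pop | swimming | pasta
  2   | van | rock | tennis | sushi
  3   | truck | jazz | golf | tacos
  4   | sedan | classical | soccer | pizza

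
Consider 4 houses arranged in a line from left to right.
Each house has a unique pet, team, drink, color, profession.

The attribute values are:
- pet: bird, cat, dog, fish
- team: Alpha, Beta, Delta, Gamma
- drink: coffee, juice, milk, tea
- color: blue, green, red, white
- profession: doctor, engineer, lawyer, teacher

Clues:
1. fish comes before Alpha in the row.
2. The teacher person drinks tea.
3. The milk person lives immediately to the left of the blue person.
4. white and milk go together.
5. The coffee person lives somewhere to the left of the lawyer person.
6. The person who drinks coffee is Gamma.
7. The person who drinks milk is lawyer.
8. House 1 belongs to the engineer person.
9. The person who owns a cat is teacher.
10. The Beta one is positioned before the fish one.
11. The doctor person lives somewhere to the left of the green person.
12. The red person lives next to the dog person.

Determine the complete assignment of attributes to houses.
Solution:

House | Pet | Team | Drink | Color | Profession
-----------------------------------------------
  1   | bird | Gamma | coffee | red | engineer
  2   | dog | Beta | milk | white | lawyer
  3   | fish | Delta | juice | blue | doctor
  4   | cat | Alpha | tea | green | teacher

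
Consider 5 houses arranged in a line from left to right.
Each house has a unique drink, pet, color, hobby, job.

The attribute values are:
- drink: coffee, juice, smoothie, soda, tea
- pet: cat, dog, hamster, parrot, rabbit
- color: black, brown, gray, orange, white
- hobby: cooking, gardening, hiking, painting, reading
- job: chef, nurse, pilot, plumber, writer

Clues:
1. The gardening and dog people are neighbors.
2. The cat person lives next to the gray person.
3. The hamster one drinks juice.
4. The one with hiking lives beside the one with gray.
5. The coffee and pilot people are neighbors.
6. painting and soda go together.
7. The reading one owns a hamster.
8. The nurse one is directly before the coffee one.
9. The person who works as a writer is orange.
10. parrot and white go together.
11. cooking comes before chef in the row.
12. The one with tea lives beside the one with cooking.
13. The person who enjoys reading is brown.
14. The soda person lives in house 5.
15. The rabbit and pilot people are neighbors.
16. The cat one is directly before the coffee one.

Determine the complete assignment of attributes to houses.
Solution:

House | Drink | Pet | Color | Hobby | Job
-----------------------------------------
  1   | tea | cat | black | hiking | nurse
  2   | coffee | rabbit | gray | cooking | plumber
  3   | juice | hamster | brown | reading | pilot
  4   | smoothie | parrot | white | gardening | chef
  5   | soda | dog | orange | painting | writer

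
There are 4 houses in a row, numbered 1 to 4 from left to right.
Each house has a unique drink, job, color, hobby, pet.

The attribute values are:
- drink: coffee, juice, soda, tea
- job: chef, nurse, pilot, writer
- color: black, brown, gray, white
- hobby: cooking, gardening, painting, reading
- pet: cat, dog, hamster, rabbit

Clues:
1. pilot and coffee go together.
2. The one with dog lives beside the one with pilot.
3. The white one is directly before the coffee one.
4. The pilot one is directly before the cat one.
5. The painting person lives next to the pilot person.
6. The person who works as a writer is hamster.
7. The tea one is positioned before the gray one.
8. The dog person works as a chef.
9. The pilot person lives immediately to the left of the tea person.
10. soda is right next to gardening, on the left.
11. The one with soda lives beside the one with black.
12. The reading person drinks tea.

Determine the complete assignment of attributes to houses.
Solution:

House | Drink | Job | Color | Hobby | Pet
-----------------------------------------
  1   | soda | chef | white | painting | dog
  2   | coffee | pilot | black | gardening | rabbit
  3   | tea | nurse | brown | reading | cat
  4   | juice | writer | gray | cooking | hamster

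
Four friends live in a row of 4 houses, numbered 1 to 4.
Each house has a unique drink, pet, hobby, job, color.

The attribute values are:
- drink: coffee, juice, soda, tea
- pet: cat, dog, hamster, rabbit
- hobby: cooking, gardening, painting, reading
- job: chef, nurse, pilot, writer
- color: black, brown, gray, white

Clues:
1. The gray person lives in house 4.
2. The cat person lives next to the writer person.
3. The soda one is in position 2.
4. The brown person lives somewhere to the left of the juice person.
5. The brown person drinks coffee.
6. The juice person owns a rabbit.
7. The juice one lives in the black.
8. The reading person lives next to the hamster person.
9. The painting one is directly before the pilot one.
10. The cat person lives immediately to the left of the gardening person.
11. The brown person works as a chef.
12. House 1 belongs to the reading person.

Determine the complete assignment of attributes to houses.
Solution:

House | Drink | Pet | Hobby | Job | Color
-----------------------------------------
  1   | coffee | cat | reading | chef | brown
  2   | soda | hamster | gardening | writer | white
  3   | juice | rabbit | painting | nurse | black
  4   | tea | dog | cooking | pilot | gray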